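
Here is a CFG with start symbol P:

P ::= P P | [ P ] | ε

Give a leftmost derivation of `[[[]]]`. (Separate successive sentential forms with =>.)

P => PP   [P ::= P P]
PP => PPP   [P ::= P P]
PPP => [P]PP   [P ::= [ P ]]
[P]PP => [[P]]PP   [P ::= [ P ]]
[[P]]PP => [[PP]]PP   [P ::= P P]
[[PP]]PP => [[[P]P]]PP   [P ::= [ P ]]
[[[P]P]]PP => [[[]P]]PP   [P ::= ε]
[[[]P]]PP => [[[]]]PP   [P ::= ε]
[[[]]]PP => [[[]]]P   [P ::= ε]
[[[]]]P => [[[]]]   [P ::= ε]

P => PP => PPP => [P]PP => [[P]]PP => [[PP]]PP => [[[P]P]]PP => [[[]P]]PP => [[[]]]PP => [[[]]]P => [[[]]]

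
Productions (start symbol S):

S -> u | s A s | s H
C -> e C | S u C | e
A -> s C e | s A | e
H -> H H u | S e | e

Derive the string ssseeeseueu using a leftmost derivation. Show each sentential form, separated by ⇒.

S ⇒ sH ⇒ sHHu ⇒ sSeHu ⇒ ssAseHu ⇒ sssCeseHu ⇒ ssseCeseHu ⇒ ssseeeseHu ⇒ ssseeeseSeu ⇒ ssseeeseueu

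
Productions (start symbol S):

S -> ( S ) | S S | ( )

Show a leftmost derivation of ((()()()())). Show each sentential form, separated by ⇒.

S ⇒ (S)   [S -> ( S )]
(S) ⇒ ((S))   [S -> ( S )]
((S)) ⇒ ((SS))   [S -> S S]
((SS)) ⇒ ((SSS))   [S -> S S]
((SSS)) ⇒ ((SSSS))   [S -> S S]
((SSSS)) ⇒ ((()SSS))   [S -> ( )]
((()SSS)) ⇒ ((()()SS))   [S -> ( )]
((()()SS)) ⇒ ((()()()S))   [S -> ( )]
((()()()S)) ⇒ ((()()()()))   [S -> ( )]

S ⇒ (S) ⇒ ((S)) ⇒ ((SS)) ⇒ ((SSS)) ⇒ ((SSSS)) ⇒ ((()SSS)) ⇒ ((()()SS)) ⇒ ((()()()S)) ⇒ ((()()()()))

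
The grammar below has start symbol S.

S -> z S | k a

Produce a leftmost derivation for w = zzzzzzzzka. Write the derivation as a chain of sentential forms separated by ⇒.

S⇒zS⇒zzS⇒zzzS⇒zzzzS⇒zzzzzS⇒zzzzzzS⇒zzzzzzzS⇒zzzzzzzzS⇒zzzzzzzzka

S ⇒ zS   [S -> z S]
zS ⇒ zzS   [S -> z S]
zzS ⇒ zzzS   [S -> z S]
zzzS ⇒ zzzzS   [S -> z S]
zzzzS ⇒ zzzzzS   [S -> z S]
zzzzzS ⇒ zzzzzzS   [S -> z S]
zzzzzzS ⇒ zzzzzzzS   [S -> z S]
zzzzzzzS ⇒ zzzzzzzzS   [S -> z S]
zzzzzzzzS ⇒ zzzzzzzzka   [S -> k a]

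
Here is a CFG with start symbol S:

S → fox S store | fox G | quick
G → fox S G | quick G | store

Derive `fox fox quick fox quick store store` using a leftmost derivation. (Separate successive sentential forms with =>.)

S => fox S store => fox fox G store => fox fox quick G store => fox fox quick fox S G store => fox fox quick fox quick G store => fox fox quick fox quick store store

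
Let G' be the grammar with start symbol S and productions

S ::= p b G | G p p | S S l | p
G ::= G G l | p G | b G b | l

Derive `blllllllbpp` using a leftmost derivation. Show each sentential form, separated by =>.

S => Gpp => bGbpp => bGGlbpp => bGGlGlbpp => bGGlGlGlbpp => blGlGlGlbpp => blllGlGlbpp => blllllGlbpp => blllllllbpp

S => Gpp   [S ::= G p p]
Gpp => bGbpp   [G ::= b G b]
bGbpp => bGGlbpp   [G ::= G G l]
bGGlbpp => bGGlGlbpp   [G ::= G G l]
bGGlGlbpp => bGGlGlGlbpp   [G ::= G G l]
bGGlGlGlbpp => blGlGlGlbpp   [G ::= l]
blGlGlGlbpp => blllGlGlbpp   [G ::= l]
blllGlGlbpp => blllllGlbpp   [G ::= l]
blllllGlbpp => blllllllbpp   [G ::= l]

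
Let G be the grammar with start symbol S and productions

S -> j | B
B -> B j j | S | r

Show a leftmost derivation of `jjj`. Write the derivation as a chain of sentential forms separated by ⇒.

S⇒B⇒Bjj⇒Sjj⇒jjj

S ⇒ B   [S -> B]
B ⇒ Bjj   [B -> B j j]
Bjj ⇒ Sjj   [B -> S]
Sjj ⇒ jjj   [S -> j]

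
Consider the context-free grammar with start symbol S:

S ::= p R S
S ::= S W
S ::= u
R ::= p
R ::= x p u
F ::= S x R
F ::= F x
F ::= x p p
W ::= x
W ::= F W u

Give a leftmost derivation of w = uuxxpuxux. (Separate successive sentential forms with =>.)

S => SW => SWW => uWW => uFWuW => uSxRWuW => uuxRWuW => uuxxpuWuW => uuxxpuxuW => uuxxpuxux

S => SW   [S ::= S W]
SW => SWW   [S ::= S W]
SWW => uWW   [S ::= u]
uWW => uFWuW   [W ::= F W u]
uFWuW => uSxRWuW   [F ::= S x R]
uSxRWuW => uuxRWuW   [S ::= u]
uuxRWuW => uuxxpuWuW   [R ::= x p u]
uuxxpuWuW => uuxxpuxuW   [W ::= x]
uuxxpuxuW => uuxxpuxux   [W ::= x]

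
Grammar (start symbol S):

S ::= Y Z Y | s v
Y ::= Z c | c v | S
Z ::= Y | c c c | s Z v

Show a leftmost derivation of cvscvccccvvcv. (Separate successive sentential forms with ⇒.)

S ⇒ YZY   [S ::= Y Z Y]
YZY ⇒ cvZY   [Y ::= c v]
cvZY ⇒ cvsZvY   [Z ::= s Z v]
cvsZvY ⇒ cvsYvY   [Z ::= Y]
cvsYvY ⇒ cvsSvY   [Y ::= S]
cvsSvY ⇒ cvsYZYvY   [S ::= Y Z Y]
cvsYZYvY ⇒ cvscvZYvY   [Y ::= c v]
cvscvZYvY ⇒ cvscvcccYvY   [Z ::= c c c]
cvscvcccYvY ⇒ cvscvccccvvY   [Y ::= c v]
cvscvccccvvY ⇒ cvscvccccvvcv   [Y ::= c v]

S ⇒ YZY ⇒ cvZY ⇒ cvsZvY ⇒ cvsYvY ⇒ cvsSvY ⇒ cvsYZYvY ⇒ cvscvZYvY ⇒ cvscvcccYvY ⇒ cvscvccccvvY ⇒ cvscvccccvvcv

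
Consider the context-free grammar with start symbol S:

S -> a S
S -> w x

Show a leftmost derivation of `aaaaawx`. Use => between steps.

S=>aS=>aaS=>aaaS=>aaaaS=>aaaaaS=>aaaaawx

S => aS   [S -> a S]
aS => aaS   [S -> a S]
aaS => aaaS   [S -> a S]
aaaS => aaaaS   [S -> a S]
aaaaS => aaaaaS   [S -> a S]
aaaaaS => aaaaawx   [S -> w x]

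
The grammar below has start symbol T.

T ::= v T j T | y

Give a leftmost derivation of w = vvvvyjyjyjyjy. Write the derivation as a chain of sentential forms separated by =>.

T => vTjT   [T ::= v T j T]
vTjT => vvTjTjT   [T ::= v T j T]
vvTjTjT => vvvTjTjTjT   [T ::= v T j T]
vvvTjTjTjT => vvvvTjTjTjTjT   [T ::= v T j T]
vvvvTjTjTjTjT => vvvvyjTjTjTjT   [T ::= y]
vvvvyjTjTjTjT => vvvvyjyjTjTjT   [T ::= y]
vvvvyjyjTjTjT => vvvvyjyjyjTjT   [T ::= y]
vvvvyjyjyjTjT => vvvvyjyjyjyjT   [T ::= y]
vvvvyjyjyjyjT => vvvvyjyjyjyjy   [T ::= y]

T => vTjT => vvTjTjT => vvvTjTjTjT => vvvvTjTjTjTjT => vvvvyjTjTjTjT => vvvvyjyjTjTjT => vvvvyjyjyjTjT => vvvvyjyjyjyjT => vvvvyjyjyjyjy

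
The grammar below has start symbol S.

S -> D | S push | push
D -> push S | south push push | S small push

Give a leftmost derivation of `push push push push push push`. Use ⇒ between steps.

S ⇒ D ⇒ push S ⇒ push S push ⇒ push D push ⇒ push push S push ⇒ push push S push push ⇒ push push D push push ⇒ push push push S push push ⇒ push push push push push push

S ⇒ D   [S -> D]
D ⇒ push S   [D -> push S]
push S ⇒ push S push   [S -> S push]
push S push ⇒ push D push   [S -> D]
push D push ⇒ push push S push   [D -> push S]
push push S push ⇒ push push S push push   [S -> S push]
push push S push push ⇒ push push D push push   [S -> D]
push push D push push ⇒ push push push S push push   [D -> push S]
push push push S push push ⇒ push push push push push push   [S -> push]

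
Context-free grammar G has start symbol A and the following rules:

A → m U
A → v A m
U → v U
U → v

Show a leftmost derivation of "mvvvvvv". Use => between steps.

A => mU => mvU => mvvU => mvvvU => mvvvvU => mvvvvvU => mvvvvvv

A => mU   [A → m U]
mU => mvU   [U → v U]
mvU => mvvU   [U → v U]
mvvU => mvvvU   [U → v U]
mvvvU => mvvvvU   [U → v U]
mvvvvU => mvvvvvU   [U → v U]
mvvvvvU => mvvvvvv   [U → v]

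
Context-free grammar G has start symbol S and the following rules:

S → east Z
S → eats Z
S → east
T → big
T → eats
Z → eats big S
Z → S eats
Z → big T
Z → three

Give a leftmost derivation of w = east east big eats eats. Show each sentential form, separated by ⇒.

S ⇒ east Z ⇒ east S eats ⇒ east east Z eats ⇒ east east big T eats ⇒ east east big eats eats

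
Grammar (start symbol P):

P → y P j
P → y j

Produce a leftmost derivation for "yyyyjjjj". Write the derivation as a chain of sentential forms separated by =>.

P=>yPj=>yyPjj=>yyyPjjj=>yyyyjjjj

P => yPj   [P → y P j]
yPj => yyPjj   [P → y P j]
yyPjj => yyyPjjj   [P → y P j]
yyyPjjj => yyyyjjjj   [P → y j]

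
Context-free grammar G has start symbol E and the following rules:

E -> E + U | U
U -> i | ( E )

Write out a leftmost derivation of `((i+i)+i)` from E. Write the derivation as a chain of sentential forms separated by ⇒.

E ⇒ U   [E -> U]
U ⇒ (E)   [U -> ( E )]
(E) ⇒ (E+U)   [E -> E + U]
(E+U) ⇒ (U+U)   [E -> U]
(U+U) ⇒ ((E)+U)   [U -> ( E )]
((E)+U) ⇒ ((E+U)+U)   [E -> E + U]
((E+U)+U) ⇒ ((U+U)+U)   [E -> U]
((U+U)+U) ⇒ ((i+U)+U)   [U -> i]
((i+U)+U) ⇒ ((i+i)+U)   [U -> i]
((i+i)+U) ⇒ ((i+i)+i)   [U -> i]

E⇒U⇒(E)⇒(E+U)⇒(U+U)⇒((E)+U)⇒((E+U)+U)⇒((U+U)+U)⇒((i+U)+U)⇒((i+i)+U)⇒((i+i)+i)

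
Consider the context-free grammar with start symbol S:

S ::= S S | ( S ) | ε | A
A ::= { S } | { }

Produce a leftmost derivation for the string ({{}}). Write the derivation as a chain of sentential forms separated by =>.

S => (S) => (SS) => (AS) => ({S}S) => ({A}S) => ({{}}S) => ({{}})

S => (S)   [S ::= ( S )]
(S) => (SS)   [S ::= S S]
(SS) => (AS)   [S ::= A]
(AS) => ({S}S)   [A ::= { S }]
({S}S) => ({A}S)   [S ::= A]
({A}S) => ({{}}S)   [A ::= { }]
({{}}S) => ({{}})   [S ::= ε]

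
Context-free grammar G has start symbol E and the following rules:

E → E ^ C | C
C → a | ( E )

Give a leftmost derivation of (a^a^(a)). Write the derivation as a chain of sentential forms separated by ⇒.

E ⇒ C   [E → C]
C ⇒ (E)   [C → ( E )]
(E) ⇒ (E^C)   [E → E ^ C]
(E^C) ⇒ (E^C^C)   [E → E ^ C]
(E^C^C) ⇒ (C^C^C)   [E → C]
(C^C^C) ⇒ (a^C^C)   [C → a]
(a^C^C) ⇒ (a^a^C)   [C → a]
(a^a^C) ⇒ (a^a^(E))   [C → ( E )]
(a^a^(E)) ⇒ (a^a^(C))   [E → C]
(a^a^(C)) ⇒ (a^a^(a))   [C → a]

E ⇒ C ⇒ (E) ⇒ (E^C) ⇒ (E^C^C) ⇒ (C^C^C) ⇒ (a^C^C) ⇒ (a^a^C) ⇒ (a^a^(E)) ⇒ (a^a^(C)) ⇒ (a^a^(a))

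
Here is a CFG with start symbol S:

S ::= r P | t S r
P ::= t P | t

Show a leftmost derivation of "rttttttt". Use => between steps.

S => rP => rtP => rttP => rtttP => rttttP => rtttttP => rttttttP => rttttttt

S => rP   [S ::= r P]
rP => rtP   [P ::= t P]
rtP => rttP   [P ::= t P]
rttP => rtttP   [P ::= t P]
rtttP => rttttP   [P ::= t P]
rttttP => rtttttP   [P ::= t P]
rtttttP => rttttttP   [P ::= t P]
rttttttP => rttttttt   [P ::= t]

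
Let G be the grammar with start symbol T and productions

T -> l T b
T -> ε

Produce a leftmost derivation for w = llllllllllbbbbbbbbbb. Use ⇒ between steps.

T⇒lTb⇒llTbb⇒lllTbbb⇒llllTbbbb⇒lllllTbbbbb⇒llllllTbbbbbb⇒lllllllTbbbbbbb⇒llllllllTbbbbbbbb⇒lllllllllTbbbbbbbbb⇒llllllllllTbbbbbbbbbb⇒llllllllllbbbbbbbbbb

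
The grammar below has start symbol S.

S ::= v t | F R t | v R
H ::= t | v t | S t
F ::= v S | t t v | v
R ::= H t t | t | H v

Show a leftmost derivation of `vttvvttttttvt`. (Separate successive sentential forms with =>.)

S => FRt   [S ::= F R t]
FRt => vRt   [F ::= v]
vRt => vHvt   [R ::= H v]
vHvt => vStvt   [H ::= S t]
vStvt => vFRttvt   [S ::= F R t]
vFRttvt => vttvRttvt   [F ::= t t v]
vttvRttvt => vttvHttttvt   [R ::= H t t]
vttvHttttvt => vttvStttttvt   [H ::= S t]
vttvStttttvt => vttvvttttttvt   [S ::= v t]

S=>FRt=>vRt=>vHvt=>vStvt=>vFRttvt=>vttvRttvt=>vttvHttttvt=>vttvStttttvt=>vttvvttttttvt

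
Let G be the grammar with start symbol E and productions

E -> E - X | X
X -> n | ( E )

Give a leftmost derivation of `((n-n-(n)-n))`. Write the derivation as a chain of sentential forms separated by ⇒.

E ⇒ X ⇒ (E) ⇒ (X) ⇒ ((E)) ⇒ ((E-X)) ⇒ ((E-X-X)) ⇒ ((E-X-X-X)) ⇒ ((X-X-X-X)) ⇒ ((n-X-X-X)) ⇒ ((n-n-X-X)) ⇒ ((n-n-(E)-X)) ⇒ ((n-n-(X)-X)) ⇒ ((n-n-(n)-X)) ⇒ ((n-n-(n)-n))

E ⇒ X   [E -> X]
X ⇒ (E)   [X -> ( E )]
(E) ⇒ (X)   [E -> X]
(X) ⇒ ((E))   [X -> ( E )]
((E)) ⇒ ((E-X))   [E -> E - X]
((E-X)) ⇒ ((E-X-X))   [E -> E - X]
((E-X-X)) ⇒ ((E-X-X-X))   [E -> E - X]
((E-X-X-X)) ⇒ ((X-X-X-X))   [E -> X]
((X-X-X-X)) ⇒ ((n-X-X-X))   [X -> n]
((n-X-X-X)) ⇒ ((n-n-X-X))   [X -> n]
((n-n-X-X)) ⇒ ((n-n-(E)-X))   [X -> ( E )]
((n-n-(E)-X)) ⇒ ((n-n-(X)-X))   [E -> X]
((n-n-(X)-X)) ⇒ ((n-n-(n)-X))   [X -> n]
((n-n-(n)-X)) ⇒ ((n-n-(n)-n))   [X -> n]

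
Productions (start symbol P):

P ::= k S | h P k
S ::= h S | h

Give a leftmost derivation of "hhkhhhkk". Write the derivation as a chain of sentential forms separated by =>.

P=>hPk=>hhPkk=>hhkSkk=>hhkhSkk=>hhkhhSkk=>hhkhhhkk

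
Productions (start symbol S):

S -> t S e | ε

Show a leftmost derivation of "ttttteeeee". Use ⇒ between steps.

S ⇒ tSe   [S -> t S e]
tSe ⇒ ttSee   [S -> t S e]
ttSee ⇒ tttSeee   [S -> t S e]
tttSeee ⇒ ttttSeeee   [S -> t S e]
ttttSeeee ⇒ tttttSeeeee   [S -> t S e]
tttttSeeeee ⇒ ttttteeeee   [S -> ε]

S ⇒ tSe ⇒ ttSee ⇒ tttSeee ⇒ ttttSeeee ⇒ tttttSeeeee ⇒ ttttteeeee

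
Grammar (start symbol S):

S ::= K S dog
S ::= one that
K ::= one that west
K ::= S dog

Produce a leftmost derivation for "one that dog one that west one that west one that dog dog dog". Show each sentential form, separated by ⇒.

S ⇒ K S dog ⇒ S dog S dog ⇒ one that dog S dog ⇒ one that dog K S dog dog ⇒ one that dog one that west S dog dog ⇒ one that dog one that west K S dog dog dog ⇒ one that dog one that west one that west S dog dog dog ⇒ one that dog one that west one that west one that dog dog dog

S ⇒ K S dog   [S ::= K S dog]
K S dog ⇒ S dog S dog   [K ::= S dog]
S dog S dog ⇒ one that dog S dog   [S ::= one that]
one that dog S dog ⇒ one that dog K S dog dog   [S ::= K S dog]
one that dog K S dog dog ⇒ one that dog one that west S dog dog   [K ::= one that west]
one that dog one that west S dog dog ⇒ one that dog one that west K S dog dog dog   [S ::= K S dog]
one that dog one that west K S dog dog dog ⇒ one that dog one that west one that west S dog dog dog   [K ::= one that west]
one that dog one that west one that west S dog dog dog ⇒ one that dog one that west one that west one that dog dog dog   [S ::= one that]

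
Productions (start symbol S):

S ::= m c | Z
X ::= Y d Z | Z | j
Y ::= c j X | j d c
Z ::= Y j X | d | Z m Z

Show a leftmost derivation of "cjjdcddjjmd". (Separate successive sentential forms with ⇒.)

S ⇒ Z ⇒ ZmZ ⇒ YjXmZ ⇒ cjXjXmZ ⇒ cjYdZjXmZ ⇒ cjjdcdZjXmZ ⇒ cjjdcddjXmZ ⇒ cjjdcddjjmZ ⇒ cjjdcddjjmd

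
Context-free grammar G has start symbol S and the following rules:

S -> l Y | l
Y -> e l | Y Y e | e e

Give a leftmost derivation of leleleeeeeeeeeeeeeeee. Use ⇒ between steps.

S⇒lY⇒lYYe⇒lYYeYe⇒lYYeYeYe⇒lelYeYeYe⇒lelYYeeYeYe⇒lelYYeYeeYeYe⇒lelYYeYeYeeYeYe⇒lelelYeYeYeeYeYe⇒leleleeeYeYeeYeYe⇒leleleeeeeeYeeYeYe⇒leleleeeeeeeeeeYeYe⇒leleleeeeeeeeeeeeeYe⇒leleleeeeeeeeeeeeeeee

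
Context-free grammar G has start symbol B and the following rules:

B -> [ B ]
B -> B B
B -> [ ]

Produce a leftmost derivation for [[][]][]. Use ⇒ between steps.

B ⇒ BB ⇒ [B]B ⇒ [BB]B ⇒ [[]B]B ⇒ [[][]]B ⇒ [[][]][]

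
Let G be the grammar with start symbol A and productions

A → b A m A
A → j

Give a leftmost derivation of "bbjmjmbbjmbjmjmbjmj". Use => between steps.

A => bAmA   [A → b A m A]
bAmA => bbAmAmA   [A → b A m A]
bbAmAmA => bbjmAmA   [A → j]
bbjmAmA => bbjmjmA   [A → j]
bbjmjmA => bbjmjmbAmA   [A → b A m A]
bbjmjmbAmA => bbjmjmbbAmAmA   [A → b A m A]
bbjmjmbbAmAmA => bbjmjmbbjmAmA   [A → j]
bbjmjmbbjmAmA => bbjmjmbbjmbAmAmA   [A → b A m A]
bbjmjmbbjmbAmAmA => bbjmjmbbjmbjmAmA   [A → j]
bbjmjmbbjmbjmAmA => bbjmjmbbjmbjmjmA   [A → j]
bbjmjmbbjmbjmjmA => bbjmjmbbjmbjmjmbAmA   [A → b A m A]
bbjmjmbbjmbjmjmbAmA => bbjmjmbbjmbjmjmbjmA   [A → j]
bbjmjmbbjmbjmjmbjmA => bbjmjmbbjmbjmjmbjmj   [A → j]

A => bAmA => bbAmAmA => bbjmAmA => bbjmjmA => bbjmjmbAmA => bbjmjmbbAmAmA => bbjmjmbbjmAmA => bbjmjmbbjmbAmAmA => bbjmjmbbjmbjmAmA => bbjmjmbbjmbjmjmA => bbjmjmbbjmbjmjmbAmA => bbjmjmbbjmbjmjmbjmA => bbjmjmbbjmbjmjmbjmj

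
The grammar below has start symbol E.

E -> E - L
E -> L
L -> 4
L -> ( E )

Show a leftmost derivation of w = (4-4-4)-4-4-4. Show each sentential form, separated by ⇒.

E ⇒ E-L   [E -> E - L]
E-L ⇒ E-L-L   [E -> E - L]
E-L-L ⇒ E-L-L-L   [E -> E - L]
E-L-L-L ⇒ L-L-L-L   [E -> L]
L-L-L-L ⇒ (E)-L-L-L   [L -> ( E )]
(E)-L-L-L ⇒ (E-L)-L-L-L   [E -> E - L]
(E-L)-L-L-L ⇒ (E-L-L)-L-L-L   [E -> E - L]
(E-L-L)-L-L-L ⇒ (L-L-L)-L-L-L   [E -> L]
(L-L-L)-L-L-L ⇒ (4-L-L)-L-L-L   [L -> 4]
(4-L-L)-L-L-L ⇒ (4-4-L)-L-L-L   [L -> 4]
(4-4-L)-L-L-L ⇒ (4-4-4)-L-L-L   [L -> 4]
(4-4-4)-L-L-L ⇒ (4-4-4)-4-L-L   [L -> 4]
(4-4-4)-4-L-L ⇒ (4-4-4)-4-4-L   [L -> 4]
(4-4-4)-4-4-L ⇒ (4-4-4)-4-4-4   [L -> 4]

E⇒E-L⇒E-L-L⇒E-L-L-L⇒L-L-L-L⇒(E)-L-L-L⇒(E-L)-L-L-L⇒(E-L-L)-L-L-L⇒(L-L-L)-L-L-L⇒(4-L-L)-L-L-L⇒(4-4-L)-L-L-L⇒(4-4-4)-L-L-L⇒(4-4-4)-4-L-L⇒(4-4-4)-4-4-L⇒(4-4-4)-4-4-4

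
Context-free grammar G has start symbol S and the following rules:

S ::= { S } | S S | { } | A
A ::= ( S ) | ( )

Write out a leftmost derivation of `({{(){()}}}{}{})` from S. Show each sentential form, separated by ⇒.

S ⇒ A ⇒ (S) ⇒ (SS) ⇒ (SSS) ⇒ ({S}SS) ⇒ ({{S}}SS) ⇒ ({{SS}}SS) ⇒ ({{AS}}SS) ⇒ ({{()S}}SS) ⇒ ({{(){S}}}SS) ⇒ ({{(){A}}}SS) ⇒ ({{(){()}}}SS) ⇒ ({{(){()}}}{}S) ⇒ ({{(){()}}}{}{})

S ⇒ A   [S ::= A]
A ⇒ (S)   [A ::= ( S )]
(S) ⇒ (SS)   [S ::= S S]
(SS) ⇒ (SSS)   [S ::= S S]
(SSS) ⇒ ({S}SS)   [S ::= { S }]
({S}SS) ⇒ ({{S}}SS)   [S ::= { S }]
({{S}}SS) ⇒ ({{SS}}SS)   [S ::= S S]
({{SS}}SS) ⇒ ({{AS}}SS)   [S ::= A]
({{AS}}SS) ⇒ ({{()S}}SS)   [A ::= ( )]
({{()S}}SS) ⇒ ({{(){S}}}SS)   [S ::= { S }]
({{(){S}}}SS) ⇒ ({{(){A}}}SS)   [S ::= A]
({{(){A}}}SS) ⇒ ({{(){()}}}SS)   [A ::= ( )]
({{(){()}}}SS) ⇒ ({{(){()}}}{}S)   [S ::= { }]
({{(){()}}}{}S) ⇒ ({{(){()}}}{}{})   [S ::= { }]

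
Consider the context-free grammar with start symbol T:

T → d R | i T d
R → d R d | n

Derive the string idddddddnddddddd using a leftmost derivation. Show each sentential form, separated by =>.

T => iTd => idRd => iddRdd => idddRddd => iddddRdddd => idddddRddddd => iddddddRdddddd => idddddddRddddddd => idddddddnddddddd

T => iTd   [T → i T d]
iTd => idRd   [T → d R]
idRd => iddRdd   [R → d R d]
iddRdd => idddRddd   [R → d R d]
idddRddd => iddddRdddd   [R → d R d]
iddddRdddd => idddddRddddd   [R → d R d]
idddddRddddd => iddddddRdddddd   [R → d R d]
iddddddRdddddd => idddddddRddddddd   [R → d R d]
idddddddRddddddd => idddddddnddddddd   [R → n]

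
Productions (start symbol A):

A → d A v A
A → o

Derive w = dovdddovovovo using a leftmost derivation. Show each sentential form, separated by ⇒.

A⇒dAvA⇒dovA⇒dovdAvA⇒dovddAvAvA⇒dovdddAvAvAvA⇒dovdddovAvAvA⇒dovdddovovAvA⇒dovdddovovovA⇒dovdddovovovo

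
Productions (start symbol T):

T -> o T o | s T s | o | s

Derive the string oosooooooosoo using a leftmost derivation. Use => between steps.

T => oTo => ooToo => oosTsoo => oosoTosoo => oosooToosoo => oosoooTooosoo => oosooooooosoo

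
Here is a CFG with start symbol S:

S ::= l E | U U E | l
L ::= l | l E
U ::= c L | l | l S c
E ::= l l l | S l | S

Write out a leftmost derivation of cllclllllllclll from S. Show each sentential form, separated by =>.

S=>UUE=>cLUE=>clUE=>cllScE=>cllUUEcE=>cllcLUEcE=>cllclEUEcE=>cllclSlUEcE=>cllclllUEcE=>cllcllllEcE=>cllclllllllcE=>cllclllllllclll

S => UUE   [S ::= U U E]
UUE => cLUE   [U ::= c L]
cLUE => clUE   [L ::= l]
clUE => cllScE   [U ::= l S c]
cllScE => cllUUEcE   [S ::= U U E]
cllUUEcE => cllcLUEcE   [U ::= c L]
cllcLUEcE => cllclEUEcE   [L ::= l E]
cllclEUEcE => cllclSlUEcE   [E ::= S l]
cllclSlUEcE => cllclllUEcE   [S ::= l]
cllclllUEcE => cllcllllEcE   [U ::= l]
cllcllllEcE => cllclllllllcE   [E ::= l l l]
cllclllllllcE => cllclllllllclll   [E ::= l l l]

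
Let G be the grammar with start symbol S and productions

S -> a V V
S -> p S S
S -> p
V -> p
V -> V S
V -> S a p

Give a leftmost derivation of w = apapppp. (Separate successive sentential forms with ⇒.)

S⇒aVV⇒aVSV⇒aVSSV⇒aSapSSV⇒apapSSV⇒apappSV⇒apapppV⇒apapppp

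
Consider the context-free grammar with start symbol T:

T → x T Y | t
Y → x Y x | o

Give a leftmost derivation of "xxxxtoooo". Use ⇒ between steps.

T ⇒ xTY   [T → x T Y]
xTY ⇒ xxTYY   [T → x T Y]
xxTYY ⇒ xxxTYYY   [T → x T Y]
xxxTYYY ⇒ xxxxTYYYY   [T → x T Y]
xxxxTYYYY ⇒ xxxxtYYYY   [T → t]
xxxxtYYYY ⇒ xxxxtoYYY   [Y → o]
xxxxtoYYY ⇒ xxxxtooYY   [Y → o]
xxxxtooYY ⇒ xxxxtoooY   [Y → o]
xxxxtoooY ⇒ xxxxtoooo   [Y → o]

T ⇒ xTY ⇒ xxTYY ⇒ xxxTYYY ⇒ xxxxTYYYY ⇒ xxxxtYYYY ⇒ xxxxtoYYY ⇒ xxxxtooYY ⇒ xxxxtoooY ⇒ xxxxtoooo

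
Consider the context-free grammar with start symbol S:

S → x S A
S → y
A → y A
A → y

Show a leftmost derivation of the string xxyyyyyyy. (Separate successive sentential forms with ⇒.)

S ⇒ xSA   [S → x S A]
xSA ⇒ xxSAA   [S → x S A]
xxSAA ⇒ xxyAA   [S → y]
xxyAA ⇒ xxyyAA   [A → y A]
xxyyAA ⇒ xxyyyAA   [A → y A]
xxyyyAA ⇒ xxyyyyA   [A → y]
xxyyyyA ⇒ xxyyyyyA   [A → y A]
xxyyyyyA ⇒ xxyyyyyyA   [A → y A]
xxyyyyyyA ⇒ xxyyyyyyy   [A → y]

S ⇒ xSA ⇒ xxSAA ⇒ xxyAA ⇒ xxyyAA ⇒ xxyyyAA ⇒ xxyyyyA ⇒ xxyyyyyA ⇒ xxyyyyyyA ⇒ xxyyyyyyy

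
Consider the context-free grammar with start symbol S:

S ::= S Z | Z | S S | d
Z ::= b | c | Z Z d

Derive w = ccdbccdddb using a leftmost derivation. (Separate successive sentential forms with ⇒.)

S ⇒ SZ   [S ::= S Z]
SZ ⇒ ZZ   [S ::= Z]
ZZ ⇒ ZZdZ   [Z ::= Z Z d]
ZZdZ ⇒ ZZdZdZ   [Z ::= Z Z d]
ZZdZdZ ⇒ cZdZdZ   [Z ::= c]
cZdZdZ ⇒ ccdZdZ   [Z ::= c]
ccdZdZ ⇒ ccdZZddZ   [Z ::= Z Z d]
ccdZZddZ ⇒ ccdbZddZ   [Z ::= b]
ccdbZddZ ⇒ ccdbZZdddZ   [Z ::= Z Z d]
ccdbZZdddZ ⇒ ccdbcZdddZ   [Z ::= c]
ccdbcZdddZ ⇒ ccdbccdddZ   [Z ::= c]
ccdbccdddZ ⇒ ccdbccdddb   [Z ::= b]

S ⇒ SZ ⇒ ZZ ⇒ ZZdZ ⇒ ZZdZdZ ⇒ cZdZdZ ⇒ ccdZdZ ⇒ ccdZZddZ ⇒ ccdbZddZ ⇒ ccdbZZdddZ ⇒ ccdbcZdddZ ⇒ ccdbccdddZ ⇒ ccdbccdddb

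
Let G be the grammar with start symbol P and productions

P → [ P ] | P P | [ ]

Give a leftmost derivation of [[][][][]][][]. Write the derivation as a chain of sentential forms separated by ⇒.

P ⇒ PP ⇒ PPP ⇒ [P]PP ⇒ [PP]PP ⇒ [PPP]PP ⇒ [PPPP]PP ⇒ [[]PPP]PP ⇒ [[][]PP]PP ⇒ [[][][]P]PP ⇒ [[][][][]]PP ⇒ [[][][][]][]P ⇒ [[][][][]][][]

P ⇒ PP   [P → P P]
PP ⇒ PPP   [P → P P]
PPP ⇒ [P]PP   [P → [ P ]]
[P]PP ⇒ [PP]PP   [P → P P]
[PP]PP ⇒ [PPP]PP   [P → P P]
[PPP]PP ⇒ [PPPP]PP   [P → P P]
[PPPP]PP ⇒ [[]PPP]PP   [P → [ ]]
[[]PPP]PP ⇒ [[][]PP]PP   [P → [ ]]
[[][]PP]PP ⇒ [[][][]P]PP   [P → [ ]]
[[][][]P]PP ⇒ [[][][][]]PP   [P → [ ]]
[[][][][]]PP ⇒ [[][][][]][]P   [P → [ ]]
[[][][][]][]P ⇒ [[][][][]][][]   [P → [ ]]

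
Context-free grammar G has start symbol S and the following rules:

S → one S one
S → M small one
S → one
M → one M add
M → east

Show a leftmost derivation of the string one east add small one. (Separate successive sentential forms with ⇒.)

S ⇒ M small one ⇒ one M add small one ⇒ one east add small one

S ⇒ M small one   [S → M small one]
M small one ⇒ one M add small one   [M → one M add]
one M add small one ⇒ one east add small one   [M → east]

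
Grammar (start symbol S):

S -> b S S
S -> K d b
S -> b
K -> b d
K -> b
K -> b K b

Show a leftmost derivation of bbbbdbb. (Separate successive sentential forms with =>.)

S => bSS => bKdbS => bbKbdbS => bbbbdbS => bbbbdbb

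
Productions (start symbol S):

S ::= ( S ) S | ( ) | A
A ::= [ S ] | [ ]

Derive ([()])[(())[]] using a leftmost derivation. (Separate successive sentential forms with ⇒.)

S ⇒ (S)S   [S ::= ( S ) S]
(S)S ⇒ (A)S   [S ::= A]
(A)S ⇒ ([S])S   [A ::= [ S ]]
([S])S ⇒ ([()])S   [S ::= ( )]
([()])S ⇒ ([()])A   [S ::= A]
([()])A ⇒ ([()])[S]   [A ::= [ S ]]
([()])[S] ⇒ ([()])[(S)S]   [S ::= ( S ) S]
([()])[(S)S] ⇒ ([()])[(())S]   [S ::= ( )]
([()])[(())S] ⇒ ([()])[(())A]   [S ::= A]
([()])[(())A] ⇒ ([()])[(())[]]   [A ::= [ ]]

S⇒(S)S⇒(A)S⇒([S])S⇒([()])S⇒([()])A⇒([()])[S]⇒([()])[(S)S]⇒([()])[(())S]⇒([()])[(())A]⇒([()])[(())[]]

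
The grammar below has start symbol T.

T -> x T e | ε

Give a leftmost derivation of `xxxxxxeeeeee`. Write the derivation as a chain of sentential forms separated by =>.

T => xTe   [T -> x T e]
xTe => xxTee   [T -> x T e]
xxTee => xxxTeee   [T -> x T e]
xxxTeee => xxxxTeeee   [T -> x T e]
xxxxTeeee => xxxxxTeeeee   [T -> x T e]
xxxxxTeeeee => xxxxxxTeeeeee   [T -> x T e]
xxxxxxTeeeeee => xxxxxxeeeeee   [T -> ε]

T=>xTe=>xxTee=>xxxTeee=>xxxxTeeee=>xxxxxTeeeee=>xxxxxxTeeeeee=>xxxxxxeeeeee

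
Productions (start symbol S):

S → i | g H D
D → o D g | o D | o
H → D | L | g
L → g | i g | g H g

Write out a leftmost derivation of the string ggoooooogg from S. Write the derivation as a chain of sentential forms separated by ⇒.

S⇒gHD⇒ggD⇒ggoDg⇒ggooDgg⇒ggoooDgg⇒ggooooDgg⇒ggoooooDgg⇒ggoooooogg

S ⇒ gHD   [S → g H D]
gHD ⇒ ggD   [H → g]
ggD ⇒ ggoDg   [D → o D g]
ggoDg ⇒ ggooDgg   [D → o D g]
ggooDgg ⇒ ggoooDgg   [D → o D]
ggoooDgg ⇒ ggooooDgg   [D → o D]
ggooooDgg ⇒ ggoooooDgg   [D → o D]
ggoooooDgg ⇒ ggoooooogg   [D → o]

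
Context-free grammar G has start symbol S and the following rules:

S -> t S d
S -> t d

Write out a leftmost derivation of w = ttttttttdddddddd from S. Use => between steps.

S => tSd   [S -> t S d]
tSd => ttSdd   [S -> t S d]
ttSdd => tttSddd   [S -> t S d]
tttSddd => ttttSdddd   [S -> t S d]
ttttSdddd => tttttSddddd   [S -> t S d]
tttttSddddd => ttttttSdddddd   [S -> t S d]
ttttttSdddddd => tttttttSddddddd   [S -> t S d]
tttttttSddddddd => ttttttttdddddddd   [S -> t d]

S=>tSd=>ttSdd=>tttSddd=>ttttSdddd=>tttttSddddd=>ttttttSdddddd=>tttttttSddddddd=>ttttttttdddddddd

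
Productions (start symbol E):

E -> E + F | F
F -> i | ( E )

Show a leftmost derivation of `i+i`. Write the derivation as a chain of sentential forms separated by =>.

E=>E+F=>F+F=>i+F=>i+i

E => E+F   [E -> E + F]
E+F => F+F   [E -> F]
F+F => i+F   [F -> i]
i+F => i+i   [F -> i]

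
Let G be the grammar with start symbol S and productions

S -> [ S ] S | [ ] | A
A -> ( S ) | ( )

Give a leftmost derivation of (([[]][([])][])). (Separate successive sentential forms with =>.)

S=>A=>(S)=>(A)=>((S))=>(([S]S))=>(([[]]S))=>(([[]][S]S))=>(([[]][A]S))=>(([[]][(S)]S))=>(([[]][([])]S))=>(([[]][([])][]))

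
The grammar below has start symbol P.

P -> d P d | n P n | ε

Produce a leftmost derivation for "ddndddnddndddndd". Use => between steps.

P => dPd => ddPdd => ddnPndd => ddndPdndd => ddnddPddndd => ddndddPdddndd => ddndddnPndddndd => ddndddndPdndddndd => ddndddnddndddndd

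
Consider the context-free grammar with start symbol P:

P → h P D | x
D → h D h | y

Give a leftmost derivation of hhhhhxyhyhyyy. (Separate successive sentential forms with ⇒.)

P ⇒ hPD   [P → h P D]
hPD ⇒ hhPDD   [P → h P D]
hhPDD ⇒ hhhPDDD   [P → h P D]
hhhPDDD ⇒ hhhhPDDDD   [P → h P D]
hhhhPDDDD ⇒ hhhhhPDDDDD   [P → h P D]
hhhhhPDDDDD ⇒ hhhhhxDDDDD   [P → x]
hhhhhxDDDDD ⇒ hhhhhxyDDDD   [D → y]
hhhhhxyDDDD ⇒ hhhhhxyhDhDDD   [D → h D h]
hhhhhxyhDhDDD ⇒ hhhhhxyhyhDDD   [D → y]
hhhhhxyhyhDDD ⇒ hhhhhxyhyhyDD   [D → y]
hhhhhxyhyhyDD ⇒ hhhhhxyhyhyyD   [D → y]
hhhhhxyhyhyyD ⇒ hhhhhxyhyhyyy   [D → y]

P⇒hPD⇒hhPDD⇒hhhPDDD⇒hhhhPDDDD⇒hhhhhPDDDDD⇒hhhhhxDDDDD⇒hhhhhxyDDDD⇒hhhhhxyhDhDDD⇒hhhhhxyhyhDDD⇒hhhhhxyhyhyDD⇒hhhhhxyhyhyyD⇒hhhhhxyhyhyyy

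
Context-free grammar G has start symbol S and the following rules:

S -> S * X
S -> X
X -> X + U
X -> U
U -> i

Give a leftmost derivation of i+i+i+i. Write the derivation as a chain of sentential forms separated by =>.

S => X => X+U => X+U+U => X+U+U+U => U+U+U+U => i+U+U+U => i+i+U+U => i+i+i+U => i+i+i+i

S => X   [S -> X]
X => X+U   [X -> X + U]
X+U => X+U+U   [X -> X + U]
X+U+U => X+U+U+U   [X -> X + U]
X+U+U+U => U+U+U+U   [X -> U]
U+U+U+U => i+U+U+U   [U -> i]
i+U+U+U => i+i+U+U   [U -> i]
i+i+U+U => i+i+i+U   [U -> i]
i+i+i+U => i+i+i+i   [U -> i]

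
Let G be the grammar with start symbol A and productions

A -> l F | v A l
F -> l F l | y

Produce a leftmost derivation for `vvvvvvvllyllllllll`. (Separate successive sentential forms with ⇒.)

A ⇒ vAl   [A -> v A l]
vAl ⇒ vvAll   [A -> v A l]
vvAll ⇒ vvvAlll   [A -> v A l]
vvvAlll ⇒ vvvvAllll   [A -> v A l]
vvvvAllll ⇒ vvvvvAlllll   [A -> v A l]
vvvvvAlllll ⇒ vvvvvvAllllll   [A -> v A l]
vvvvvvAllllll ⇒ vvvvvvvAlllllll   [A -> v A l]
vvvvvvvAlllllll ⇒ vvvvvvvlFlllllll   [A -> l F]
vvvvvvvlFlllllll ⇒ vvvvvvvllFllllllll   [F -> l F l]
vvvvvvvllFllllllll ⇒ vvvvvvvllyllllllll   [F -> y]

A ⇒ vAl ⇒ vvAll ⇒ vvvAlll ⇒ vvvvAllll ⇒ vvvvvAlllll ⇒ vvvvvvAllllll ⇒ vvvvvvvAlllllll ⇒ vvvvvvvlFlllllll ⇒ vvvvvvvllFllllllll ⇒ vvvvvvvllyllllllll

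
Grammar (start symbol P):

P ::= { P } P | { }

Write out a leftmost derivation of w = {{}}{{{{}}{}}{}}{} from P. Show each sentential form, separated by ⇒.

P ⇒ {P}P ⇒ {{}}P ⇒ {{}}{P}P ⇒ {{}}{{P}P}P ⇒ {{}}{{{P}P}P}P ⇒ {{}}{{{{}}P}P}P ⇒ {{}}{{{{}}{}}P}P ⇒ {{}}{{{{}}{}}{}}P ⇒ {{}}{{{{}}{}}{}}{}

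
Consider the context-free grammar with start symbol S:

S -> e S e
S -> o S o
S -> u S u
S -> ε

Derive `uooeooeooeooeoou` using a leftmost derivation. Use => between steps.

S=>uSu=>uoSou=>uooSoou=>uooeSeoou=>uooeoSoeoou=>uooeooSooeoou=>uooeooeSeooeoou=>uooeooeoSoeooeoou=>uooeooeooeooeoou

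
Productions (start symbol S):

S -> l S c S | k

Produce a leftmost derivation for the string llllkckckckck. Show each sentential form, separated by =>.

S => lScS => llScScS => lllScScScS => llllScScScScS => llllkcScScScS => llllkckcScScS => llllkckckcScS => llllkckckckcS => llllkckckckck

S => lScS   [S -> l S c S]
lScS => llScScS   [S -> l S c S]
llScScS => lllScScScS   [S -> l S c S]
lllScScScS => llllScScScScS   [S -> l S c S]
llllScScScScS => llllkcScScScS   [S -> k]
llllkcScScScS => llllkckcScScS   [S -> k]
llllkckcScScS => llllkckckcScS   [S -> k]
llllkckckcScS => llllkckckckcS   [S -> k]
llllkckckckcS => llllkckckckck   [S -> k]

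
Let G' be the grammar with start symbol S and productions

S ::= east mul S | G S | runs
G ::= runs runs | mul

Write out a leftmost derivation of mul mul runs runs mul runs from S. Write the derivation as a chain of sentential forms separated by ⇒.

S ⇒ G S ⇒ mul S ⇒ mul G S ⇒ mul mul S ⇒ mul mul G S ⇒ mul mul runs runs S ⇒ mul mul runs runs G S ⇒ mul mul runs runs mul S ⇒ mul mul runs runs mul runs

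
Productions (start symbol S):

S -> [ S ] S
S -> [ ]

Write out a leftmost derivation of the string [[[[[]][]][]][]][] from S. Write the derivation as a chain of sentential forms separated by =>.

S => [S]S   [S -> [ S ] S]
[S]S => [[S]S]S   [S -> [ S ] S]
[[S]S]S => [[[S]S]S]S   [S -> [ S ] S]
[[[S]S]S]S => [[[[S]S]S]S]S   [S -> [ S ] S]
[[[[S]S]S]S]S => [[[[[]]S]S]S]S   [S -> [ ]]
[[[[[]]S]S]S]S => [[[[[]][]]S]S]S   [S -> [ ]]
[[[[[]][]]S]S]S => [[[[[]][]][]]S]S   [S -> [ ]]
[[[[[]][]][]]S]S => [[[[[]][]][]][]]S   [S -> [ ]]
[[[[[]][]][]][]]S => [[[[[]][]][]][]][]   [S -> [ ]]

S => [S]S => [[S]S]S => [[[S]S]S]S => [[[[S]S]S]S]S => [[[[[]]S]S]S]S => [[[[[]][]]S]S]S => [[[[[]][]][]]S]S => [[[[[]][]][]][]]S => [[[[[]][]][]][]][]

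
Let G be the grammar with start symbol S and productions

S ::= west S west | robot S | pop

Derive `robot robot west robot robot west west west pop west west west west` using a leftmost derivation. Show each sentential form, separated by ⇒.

S ⇒ robot S ⇒ robot robot S ⇒ robot robot west S west ⇒ robot robot west robot S west ⇒ robot robot west robot robot S west ⇒ robot robot west robot robot west S west west ⇒ robot robot west robot robot west west S west west west ⇒ robot robot west robot robot west west west S west west west west ⇒ robot robot west robot robot west west west pop west west west west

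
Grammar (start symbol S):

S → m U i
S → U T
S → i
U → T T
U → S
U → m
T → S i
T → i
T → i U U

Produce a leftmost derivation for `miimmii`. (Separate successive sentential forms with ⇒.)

S ⇒ UT ⇒ ST ⇒ mUiT ⇒ mSiT ⇒ miiT ⇒ miiSi ⇒ miimUii ⇒ miimmii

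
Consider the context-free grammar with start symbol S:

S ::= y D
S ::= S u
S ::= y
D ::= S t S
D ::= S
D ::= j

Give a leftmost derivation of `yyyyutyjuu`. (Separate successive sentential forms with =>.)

S => yD   [S ::= y D]
yD => yS   [D ::= S]
yS => yyD   [S ::= y D]
yyD => yyS   [D ::= S]
yyS => yyyD   [S ::= y D]
yyyD => yyyStS   [D ::= S t S]
yyyStS => yyySutS   [S ::= S u]
yyySutS => yyyyutS   [S ::= y]
yyyyutS => yyyyutSu   [S ::= S u]
yyyyutSu => yyyyutSuu   [S ::= S u]
yyyyutSuu => yyyyutyDuu   [S ::= y D]
yyyyutyDuu => yyyyutyjuu   [D ::= j]

S=>yD=>yS=>yyD=>yyS=>yyyD=>yyyStS=>yyySutS=>yyyyutS=>yyyyutSu=>yyyyutSuu=>yyyyutyDuu=>yyyyutyjuu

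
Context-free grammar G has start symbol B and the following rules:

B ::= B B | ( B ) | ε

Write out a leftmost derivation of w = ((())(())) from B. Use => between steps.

B=>(B)=>(BB)=>(BBB)=>(BBBB)=>((B)BBB)=>(((B))BBB)=>((())BBB)=>((())(B)BB)=>((())((B))BB)=>((())(())BB)=>((())(())B)=>((())(()))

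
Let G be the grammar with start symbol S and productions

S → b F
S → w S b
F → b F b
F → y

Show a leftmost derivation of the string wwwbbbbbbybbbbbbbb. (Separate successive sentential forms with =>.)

S => wSb   [S → w S b]
wSb => wwSbb   [S → w S b]
wwSbb => wwwSbbb   [S → w S b]
wwwSbbb => wwwbFbbb   [S → b F]
wwwbFbbb => wwwbbFbbbb   [F → b F b]
wwwbbFbbbb => wwwbbbFbbbbb   [F → b F b]
wwwbbbFbbbbb => wwwbbbbFbbbbbb   [F → b F b]
wwwbbbbFbbbbbb => wwwbbbbbFbbbbbbb   [F → b F b]
wwwbbbbbFbbbbbbb => wwwbbbbbbFbbbbbbbb   [F → b F b]
wwwbbbbbbFbbbbbbbb => wwwbbbbbbybbbbbbbb   [F → y]

S=>wSb=>wwSbb=>wwwSbbb=>wwwbFbbb=>wwwbbFbbbb=>wwwbbbFbbbbb=>wwwbbbbFbbbbbb=>wwwbbbbbFbbbbbbb=>wwwbbbbbbFbbbbbbbb=>wwwbbbbbbybbbbbbbb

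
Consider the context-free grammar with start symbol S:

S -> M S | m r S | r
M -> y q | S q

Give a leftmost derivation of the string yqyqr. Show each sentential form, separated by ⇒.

S ⇒ MS ⇒ yqS ⇒ yqMS ⇒ yqyqS ⇒ yqyqr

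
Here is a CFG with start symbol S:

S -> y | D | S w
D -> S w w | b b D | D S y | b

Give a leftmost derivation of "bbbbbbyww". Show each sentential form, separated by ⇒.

S⇒D⇒bbD⇒bbbbD⇒bbbbbbD⇒bbbbbbSww⇒bbbbbbyww

S ⇒ D   [S -> D]
D ⇒ bbD   [D -> b b D]
bbD ⇒ bbbbD   [D -> b b D]
bbbbD ⇒ bbbbbbD   [D -> b b D]
bbbbbbD ⇒ bbbbbbSww   [D -> S w w]
bbbbbbSww ⇒ bbbbbbyww   [S -> y]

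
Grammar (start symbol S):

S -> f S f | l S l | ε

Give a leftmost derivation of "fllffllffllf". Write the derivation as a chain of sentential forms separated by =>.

S => fSf   [S -> f S f]
fSf => flSlf   [S -> l S l]
flSlf => fllSllf   [S -> l S l]
fllSllf => fllfSfllf   [S -> f S f]
fllfSfllf => fllffSffllf   [S -> f S f]
fllffSffllf => fllfflSlffllf   [S -> l S l]
fllfflSlffllf => fllffllffllf   [S -> ε]

S => fSf => flSlf => fllSllf => fllfSfllf => fllffSffllf => fllfflSlffllf => fllffllffllf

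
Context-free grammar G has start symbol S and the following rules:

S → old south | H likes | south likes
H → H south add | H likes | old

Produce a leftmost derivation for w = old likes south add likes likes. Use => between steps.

S => H likes => H likes likes => H south add likes likes => H likes south add likes likes => old likes south add likes likes

S => H likes   [S → H likes]
H likes => H likes likes   [H → H likes]
H likes likes => H south add likes likes   [H → H south add]
H south add likes likes => H likes south add likes likes   [H → H likes]
H likes south add likes likes => old likes south add likes likes   [H → old]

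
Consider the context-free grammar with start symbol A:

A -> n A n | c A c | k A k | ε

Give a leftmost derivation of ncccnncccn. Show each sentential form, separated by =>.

A => nAn => ncAcn => nccAccn => ncccAcccn => ncccnAncccn => ncccnncccn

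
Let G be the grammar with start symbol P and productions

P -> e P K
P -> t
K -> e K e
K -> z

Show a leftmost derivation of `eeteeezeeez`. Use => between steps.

P => ePK => eePKK => eetKK => eeteKeK => eeteeKeeK => eeteeeKeeeK => eeteeezeeeK => eeteeezeeez

P => ePK   [P -> e P K]
ePK => eePKK   [P -> e P K]
eePKK => eetKK   [P -> t]
eetKK => eeteKeK   [K -> e K e]
eeteKeK => eeteeKeeK   [K -> e K e]
eeteeKeeK => eeteeeKeeeK   [K -> e K e]
eeteeeKeeeK => eeteeezeeeK   [K -> z]
eeteeezeeeK => eeteeezeeez   [K -> z]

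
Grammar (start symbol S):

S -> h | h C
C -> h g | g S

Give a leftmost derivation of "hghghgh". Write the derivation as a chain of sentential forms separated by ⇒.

S ⇒ hC ⇒ hgS ⇒ hghC ⇒ hghgS ⇒ hghghC ⇒ hghghgS ⇒ hghghgh

S ⇒ hC   [S -> h C]
hC ⇒ hgS   [C -> g S]
hgS ⇒ hghC   [S -> h C]
hghC ⇒ hghgS   [C -> g S]
hghgS ⇒ hghghC   [S -> h C]
hghghC ⇒ hghghgS   [C -> g S]
hghghgS ⇒ hghghgh   [S -> h]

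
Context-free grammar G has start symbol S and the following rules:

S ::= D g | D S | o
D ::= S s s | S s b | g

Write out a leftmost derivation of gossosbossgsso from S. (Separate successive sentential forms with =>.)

S => DS   [S ::= D S]
DS => SssS   [D ::= S s s]
SssS => DgssS   [S ::= D g]
DgssS => SssgssS   [D ::= S s s]
SssgssS => DSssgssS   [S ::= D S]
DSssgssS => SsbSssgssS   [D ::= S s b]
SsbSssgssS => DSsbSssgssS   [S ::= D S]
DSsbSssgssS => SssSsbSssgssS   [D ::= S s s]
SssSsbSssgssS => DSssSsbSssgssS   [S ::= D S]
DSssSsbSssgssS => gSssSsbSssgssS   [D ::= g]
gSssSsbSssgssS => gossSsbSssgssS   [S ::= o]
gossSsbSssgssS => gossosbSssgssS   [S ::= o]
gossosbSssgssS => gossosbossgssS   [S ::= o]
gossosbossgssS => gossosbossgsso   [S ::= o]

S => DS => SssS => DgssS => SssgssS => DSssgssS => SsbSssgssS => DSsbSssgssS => SssSsbSssgssS => DSssSsbSssgssS => gSssSsbSssgssS => gossSsbSssgssS => gossosbSssgssS => gossosbossgssS => gossosbossgsso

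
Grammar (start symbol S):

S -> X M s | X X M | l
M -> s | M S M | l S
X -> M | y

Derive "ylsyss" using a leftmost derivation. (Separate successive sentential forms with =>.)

S => XMs   [S -> X M s]
XMs => yMs   [X -> y]
yMs => ylSs   [M -> l S]
ylSs => ylXXMs   [S -> X X M]
ylXXMs => ylMXMs   [X -> M]
ylMXMs => ylsXMs   [M -> s]
ylsXMs => ylsyMs   [X -> y]
ylsyMs => ylsyss   [M -> s]

S => XMs => yMs => ylSs => ylXXMs => ylMXMs => ylsXMs => ylsyMs => ylsyss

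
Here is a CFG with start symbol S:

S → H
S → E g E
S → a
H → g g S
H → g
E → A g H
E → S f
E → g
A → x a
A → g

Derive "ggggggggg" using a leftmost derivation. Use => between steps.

S => EgE => AgHgE => ggHgE => ggggSgE => ggggHgE => ggggggE => ggggggAgH => ggggggggH => ggggggggg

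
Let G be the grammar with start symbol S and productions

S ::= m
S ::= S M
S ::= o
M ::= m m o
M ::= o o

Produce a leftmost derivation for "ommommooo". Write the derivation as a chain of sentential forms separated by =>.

S => SM   [S ::= S M]
SM => SMM   [S ::= S M]
SMM => SMMM   [S ::= S M]
SMMM => oMMM   [S ::= o]
oMMM => ommoMM   [M ::= m m o]
ommoMM => ommommoM   [M ::= m m o]
ommommoM => ommommooo   [M ::= o o]

S => SM => SMM => SMMM => oMMM => ommoMM => ommommoM => ommommooo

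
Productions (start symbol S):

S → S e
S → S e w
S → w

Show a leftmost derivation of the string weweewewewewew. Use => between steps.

S=>Sew=>Sewew=>Sewewew=>Sewewewew=>Sewewewewew=>Seewewewewew=>Seweewewewewew=>weweewewewewew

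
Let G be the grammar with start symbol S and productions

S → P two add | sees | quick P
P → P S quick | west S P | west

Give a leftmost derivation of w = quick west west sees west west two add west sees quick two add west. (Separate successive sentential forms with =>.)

S => quick P => quick west S P => quick west P two add P => quick west west S P two add P => quick west west sees P two add P => quick west west sees P S quick two add P => quick west west sees west S P S quick two add P => quick west west sees west P two add P S quick two add P => quick west west sees west west two add P S quick two add P => quick west west sees west west two add west S quick two add P => quick west west sees west west two add west sees quick two add P => quick west west sees west west two add west sees quick two add west

S => quick P   [S → quick P]
quick P => quick west S P   [P → west S P]
quick west S P => quick west P two add P   [S → P two add]
quick west P two add P => quick west west S P two add P   [P → west S P]
quick west west S P two add P => quick west west sees P two add P   [S → sees]
quick west west sees P two add P => quick west west sees P S quick two add P   [P → P S quick]
quick west west sees P S quick two add P => quick west west sees west S P S quick two add P   [P → west S P]
quick west west sees west S P S quick two add P => quick west west sees west P two add P S quick two add P   [S → P two add]
quick west west sees west P two add P S quick two add P => quick west west sees west west two add P S quick two add P   [P → west]
quick west west sees west west two add P S quick two add P => quick west west sees west west two add west S quick two add P   [P → west]
quick west west sees west west two add west S quick two add P => quick west west sees west west two add west sees quick two add P   [S → sees]
quick west west sees west west two add west sees quick two add P => quick west west sees west west two add west sees quick two add west   [P → west]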